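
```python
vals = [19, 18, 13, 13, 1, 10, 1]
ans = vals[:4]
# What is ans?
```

vals has length 7. The slice vals[:4] selects indices [0, 1, 2, 3] (0->19, 1->18, 2->13, 3->13), giving [19, 18, 13, 13].

[19, 18, 13, 13]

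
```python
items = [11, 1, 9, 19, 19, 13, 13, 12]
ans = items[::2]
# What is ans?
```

items has length 8. The slice items[::2] selects indices [0, 2, 4, 6] (0->11, 2->9, 4->19, 6->13), giving [11, 9, 19, 13].

[11, 9, 19, 13]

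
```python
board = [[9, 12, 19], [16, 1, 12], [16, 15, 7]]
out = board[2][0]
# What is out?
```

board[2] = [16, 15, 7]. Taking column 0 of that row yields 16.

16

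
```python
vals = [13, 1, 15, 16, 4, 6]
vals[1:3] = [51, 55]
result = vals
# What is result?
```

vals starts as [13, 1, 15, 16, 4, 6] (length 6). The slice vals[1:3] covers indices [1, 2] with values [1, 15]. Replacing that slice with [51, 55] (same length) produces [13, 51, 55, 16, 4, 6].

[13, 51, 55, 16, 4, 6]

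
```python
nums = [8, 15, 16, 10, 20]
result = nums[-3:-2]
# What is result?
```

nums has length 5. The slice nums[-3:-2] selects indices [2] (2->16), giving [16].

[16]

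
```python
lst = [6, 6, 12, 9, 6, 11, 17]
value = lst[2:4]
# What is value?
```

lst has length 7. The slice lst[2:4] selects indices [2, 3] (2->12, 3->9), giving [12, 9].

[12, 9]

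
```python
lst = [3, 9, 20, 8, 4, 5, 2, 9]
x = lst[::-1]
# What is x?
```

lst has length 8. The slice lst[::-1] selects indices [7, 6, 5, 4, 3, 2, 1, 0] (7->9, 6->2, 5->5, 4->4, 3->8, 2->20, 1->9, 0->3), giving [9, 2, 5, 4, 8, 20, 9, 3].

[9, 2, 5, 4, 8, 20, 9, 3]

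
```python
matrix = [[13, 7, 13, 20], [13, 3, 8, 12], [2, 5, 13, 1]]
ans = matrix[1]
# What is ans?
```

matrix has 3 rows. Row 1 is [13, 3, 8, 12].

[13, 3, 8, 12]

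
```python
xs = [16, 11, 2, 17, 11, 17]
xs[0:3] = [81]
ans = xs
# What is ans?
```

xs starts as [16, 11, 2, 17, 11, 17] (length 6). The slice xs[0:3] covers indices [0, 1, 2] with values [16, 11, 2]. Replacing that slice with [81] (different length) produces [81, 17, 11, 17].

[81, 17, 11, 17]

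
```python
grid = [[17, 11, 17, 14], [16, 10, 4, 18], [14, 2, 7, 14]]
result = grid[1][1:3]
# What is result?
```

grid[1] = [16, 10, 4, 18]. grid[1] has length 4. The slice grid[1][1:3] selects indices [1, 2] (1->10, 2->4), giving [10, 4].

[10, 4]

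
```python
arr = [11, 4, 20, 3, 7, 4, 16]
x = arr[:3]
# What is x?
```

arr has length 7. The slice arr[:3] selects indices [0, 1, 2] (0->11, 1->4, 2->20), giving [11, 4, 20].

[11, 4, 20]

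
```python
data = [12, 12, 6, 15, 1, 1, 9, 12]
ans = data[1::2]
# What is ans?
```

data has length 8. The slice data[1::2] selects indices [1, 3, 5, 7] (1->12, 3->15, 5->1, 7->12), giving [12, 15, 1, 12].

[12, 15, 1, 12]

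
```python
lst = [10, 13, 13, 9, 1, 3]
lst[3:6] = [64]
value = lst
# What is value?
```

lst starts as [10, 13, 13, 9, 1, 3] (length 6). The slice lst[3:6] covers indices [3, 4, 5] with values [9, 1, 3]. Replacing that slice with [64] (different length) produces [10, 13, 13, 64].

[10, 13, 13, 64]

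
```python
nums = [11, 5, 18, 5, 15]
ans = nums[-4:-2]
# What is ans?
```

nums has length 5. The slice nums[-4:-2] selects indices [1, 2] (1->5, 2->18), giving [5, 18].

[5, 18]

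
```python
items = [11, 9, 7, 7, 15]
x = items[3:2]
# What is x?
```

items has length 5. The slice items[3:2] resolves to an empty index range, so the result is [].

[]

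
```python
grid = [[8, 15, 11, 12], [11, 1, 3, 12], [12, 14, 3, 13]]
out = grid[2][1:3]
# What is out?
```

grid[2] = [12, 14, 3, 13]. grid[2] has length 4. The slice grid[2][1:3] selects indices [1, 2] (1->14, 2->3), giving [14, 3].

[14, 3]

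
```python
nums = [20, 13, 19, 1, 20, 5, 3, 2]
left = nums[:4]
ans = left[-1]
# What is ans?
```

nums has length 8. The slice nums[:4] selects indices [0, 1, 2, 3] (0->20, 1->13, 2->19, 3->1), giving [20, 13, 19, 1]. So left = [20, 13, 19, 1]. Then left[-1] = 1.

1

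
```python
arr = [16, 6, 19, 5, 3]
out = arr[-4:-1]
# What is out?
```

arr has length 5. The slice arr[-4:-1] selects indices [1, 2, 3] (1->6, 2->19, 3->5), giving [6, 19, 5].

[6, 19, 5]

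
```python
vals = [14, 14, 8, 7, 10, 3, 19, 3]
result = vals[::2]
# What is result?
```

vals has length 8. The slice vals[::2] selects indices [0, 2, 4, 6] (0->14, 2->8, 4->10, 6->19), giving [14, 8, 10, 19].

[14, 8, 10, 19]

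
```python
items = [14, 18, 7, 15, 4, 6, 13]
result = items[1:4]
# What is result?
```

items has length 7. The slice items[1:4] selects indices [1, 2, 3] (1->18, 2->7, 3->15), giving [18, 7, 15].

[18, 7, 15]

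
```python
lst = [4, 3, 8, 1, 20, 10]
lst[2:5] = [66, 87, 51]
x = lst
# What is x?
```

lst starts as [4, 3, 8, 1, 20, 10] (length 6). The slice lst[2:5] covers indices [2, 3, 4] with values [8, 1, 20]. Replacing that slice with [66, 87, 51] (same length) produces [4, 3, 66, 87, 51, 10].

[4, 3, 66, 87, 51, 10]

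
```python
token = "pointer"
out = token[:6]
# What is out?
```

token has length 7. The slice token[:6] selects indices [0, 1, 2, 3, 4, 5] (0->'p', 1->'o', 2->'i', 3->'n', 4->'t', 5->'e'), giving 'pointe'.

'pointe'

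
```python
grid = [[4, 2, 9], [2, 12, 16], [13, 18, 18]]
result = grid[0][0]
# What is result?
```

grid[0] = [4, 2, 9]. Taking column 0 of that row yields 4.

4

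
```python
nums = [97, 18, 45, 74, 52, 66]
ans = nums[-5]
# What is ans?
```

nums has length 6. Negative index -5 maps to positive index 6 + (-5) = 1. nums[1] = 18.

18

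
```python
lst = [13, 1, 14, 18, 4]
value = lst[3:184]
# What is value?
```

lst has length 5. The slice lst[3:184] selects indices [3, 4] (3->18, 4->4), giving [18, 4].

[18, 4]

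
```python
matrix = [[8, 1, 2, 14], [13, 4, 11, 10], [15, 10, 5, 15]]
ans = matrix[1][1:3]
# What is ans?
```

matrix[1] = [13, 4, 11, 10]. matrix[1] has length 4. The slice matrix[1][1:3] selects indices [1, 2] (1->4, 2->11), giving [4, 11].

[4, 11]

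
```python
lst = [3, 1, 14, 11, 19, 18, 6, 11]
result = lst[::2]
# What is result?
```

lst has length 8. The slice lst[::2] selects indices [0, 2, 4, 6] (0->3, 2->14, 4->19, 6->6), giving [3, 14, 19, 6].

[3, 14, 19, 6]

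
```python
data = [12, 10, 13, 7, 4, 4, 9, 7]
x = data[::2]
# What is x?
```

data has length 8. The slice data[::2] selects indices [0, 2, 4, 6] (0->12, 2->13, 4->4, 6->9), giving [12, 13, 4, 9].

[12, 13, 4, 9]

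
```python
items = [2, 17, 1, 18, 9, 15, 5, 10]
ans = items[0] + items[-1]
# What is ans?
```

items has length 8. items[0] = 2.
items has length 8. Negative index -1 maps to positive index 8 + (-1) = 7. items[7] = 10.
Sum: 2 + 10 = 12.

12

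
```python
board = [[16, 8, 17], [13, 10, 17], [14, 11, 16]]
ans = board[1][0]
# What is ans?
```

board[1] = [13, 10, 17]. Taking column 0 of that row yields 13.

13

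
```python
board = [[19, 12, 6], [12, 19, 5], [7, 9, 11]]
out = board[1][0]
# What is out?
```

board[1] = [12, 19, 5]. Taking column 0 of that row yields 12.

12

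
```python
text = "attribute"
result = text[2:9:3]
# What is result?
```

text has length 9. The slice text[2:9:3] selects indices [2, 5, 8] (2->'t', 5->'b', 8->'e'), giving 'tbe'.

'tbe'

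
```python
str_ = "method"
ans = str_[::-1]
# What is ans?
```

str_ has length 6. The slice str_[::-1] selects indices [5, 4, 3, 2, 1, 0] (5->'d', 4->'o', 3->'h', 2->'t', 1->'e', 0->'m'), giving 'dohtem'.

'dohtem'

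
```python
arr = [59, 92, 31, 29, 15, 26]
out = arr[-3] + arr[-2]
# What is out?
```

arr has length 6. Negative index -3 maps to positive index 6 + (-3) = 3. arr[3] = 29.
arr has length 6. Negative index -2 maps to positive index 6 + (-2) = 4. arr[4] = 15.
Sum: 29 + 15 = 44.

44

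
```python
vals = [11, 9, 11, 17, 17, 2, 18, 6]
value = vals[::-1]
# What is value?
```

vals has length 8. The slice vals[::-1] selects indices [7, 6, 5, 4, 3, 2, 1, 0] (7->6, 6->18, 5->2, 4->17, 3->17, 2->11, 1->9, 0->11), giving [6, 18, 2, 17, 17, 11, 9, 11].

[6, 18, 2, 17, 17, 11, 9, 11]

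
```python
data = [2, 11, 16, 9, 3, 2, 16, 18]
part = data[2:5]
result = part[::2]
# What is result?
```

data has length 8. The slice data[2:5] selects indices [2, 3, 4] (2->16, 3->9, 4->3), giving [16, 9, 3]. So part = [16, 9, 3]. part has length 3. The slice part[::2] selects indices [0, 2] (0->16, 2->3), giving [16, 3].

[16, 3]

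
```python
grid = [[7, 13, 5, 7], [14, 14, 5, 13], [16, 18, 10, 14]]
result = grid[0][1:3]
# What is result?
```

grid[0] = [7, 13, 5, 7]. grid[0] has length 4. The slice grid[0][1:3] selects indices [1, 2] (1->13, 2->5), giving [13, 5].

[13, 5]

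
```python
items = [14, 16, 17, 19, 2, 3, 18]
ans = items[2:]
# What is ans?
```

items has length 7. The slice items[2:] selects indices [2, 3, 4, 5, 6] (2->17, 3->19, 4->2, 5->3, 6->18), giving [17, 19, 2, 3, 18].

[17, 19, 2, 3, 18]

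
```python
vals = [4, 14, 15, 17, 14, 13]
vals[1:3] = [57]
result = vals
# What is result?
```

vals starts as [4, 14, 15, 17, 14, 13] (length 6). The slice vals[1:3] covers indices [1, 2] with values [14, 15]. Replacing that slice with [57] (different length) produces [4, 57, 17, 14, 13].

[4, 57, 17, 14, 13]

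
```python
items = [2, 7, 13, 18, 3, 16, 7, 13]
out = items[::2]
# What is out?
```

items has length 8. The slice items[::2] selects indices [0, 2, 4, 6] (0->2, 2->13, 4->3, 6->7), giving [2, 13, 3, 7].

[2, 13, 3, 7]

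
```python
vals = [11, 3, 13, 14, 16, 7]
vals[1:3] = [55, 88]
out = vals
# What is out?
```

vals starts as [11, 3, 13, 14, 16, 7] (length 6). The slice vals[1:3] covers indices [1, 2] with values [3, 13]. Replacing that slice with [55, 88] (same length) produces [11, 55, 88, 14, 16, 7].

[11, 55, 88, 14, 16, 7]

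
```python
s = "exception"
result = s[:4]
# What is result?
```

s has length 9. The slice s[:4] selects indices [0, 1, 2, 3] (0->'e', 1->'x', 2->'c', 3->'e'), giving 'exce'.

'exce'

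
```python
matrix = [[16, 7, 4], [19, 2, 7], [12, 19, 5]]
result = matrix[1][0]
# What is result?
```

matrix[1] = [19, 2, 7]. Taking column 0 of that row yields 19.

19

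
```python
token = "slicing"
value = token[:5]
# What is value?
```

token has length 7. The slice token[:5] selects indices [0, 1, 2, 3, 4] (0->'s', 1->'l', 2->'i', 3->'c', 4->'i'), giving 'slici'.

'slici'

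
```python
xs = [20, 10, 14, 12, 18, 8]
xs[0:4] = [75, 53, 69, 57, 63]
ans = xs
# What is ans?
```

xs starts as [20, 10, 14, 12, 18, 8] (length 6). The slice xs[0:4] covers indices [0, 1, 2, 3] with values [20, 10, 14, 12]. Replacing that slice with [75, 53, 69, 57, 63] (different length) produces [75, 53, 69, 57, 63, 18, 8].

[75, 53, 69, 57, 63, 18, 8]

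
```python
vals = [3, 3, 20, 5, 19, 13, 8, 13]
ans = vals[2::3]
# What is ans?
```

vals has length 8. The slice vals[2::3] selects indices [2, 5] (2->20, 5->13), giving [20, 13].

[20, 13]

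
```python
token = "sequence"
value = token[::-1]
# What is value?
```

token has length 8. The slice token[::-1] selects indices [7, 6, 5, 4, 3, 2, 1, 0] (7->'e', 6->'c', 5->'n', 4->'e', 3->'u', 2->'q', 1->'e', 0->'s'), giving 'ecneuqes'.

'ecneuqes'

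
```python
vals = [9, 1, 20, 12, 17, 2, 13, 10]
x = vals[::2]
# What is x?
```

vals has length 8. The slice vals[::2] selects indices [0, 2, 4, 6] (0->9, 2->20, 4->17, 6->13), giving [9, 20, 17, 13].

[9, 20, 17, 13]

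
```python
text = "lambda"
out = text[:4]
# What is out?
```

text has length 6. The slice text[:4] selects indices [0, 1, 2, 3] (0->'l', 1->'a', 2->'m', 3->'b'), giving 'lamb'.

'lamb'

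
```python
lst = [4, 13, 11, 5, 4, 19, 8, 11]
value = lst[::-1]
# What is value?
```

lst has length 8. The slice lst[::-1] selects indices [7, 6, 5, 4, 3, 2, 1, 0] (7->11, 6->8, 5->19, 4->4, 3->5, 2->11, 1->13, 0->4), giving [11, 8, 19, 4, 5, 11, 13, 4].

[11, 8, 19, 4, 5, 11, 13, 4]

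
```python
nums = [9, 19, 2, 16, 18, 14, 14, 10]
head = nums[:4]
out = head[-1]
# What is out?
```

nums has length 8. The slice nums[:4] selects indices [0, 1, 2, 3] (0->9, 1->19, 2->2, 3->16), giving [9, 19, 2, 16]. So head = [9, 19, 2, 16]. Then head[-1] = 16.

16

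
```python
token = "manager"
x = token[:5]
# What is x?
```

token has length 7. The slice token[:5] selects indices [0, 1, 2, 3, 4] (0->'m', 1->'a', 2->'n', 3->'a', 4->'g'), giving 'manag'.

'manag'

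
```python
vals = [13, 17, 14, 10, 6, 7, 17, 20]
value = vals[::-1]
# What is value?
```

vals has length 8. The slice vals[::-1] selects indices [7, 6, 5, 4, 3, 2, 1, 0] (7->20, 6->17, 5->7, 4->6, 3->10, 2->14, 1->17, 0->13), giving [20, 17, 7, 6, 10, 14, 17, 13].

[20, 17, 7, 6, 10, 14, 17, 13]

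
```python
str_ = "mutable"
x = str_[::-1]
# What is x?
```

str_ has length 7. The slice str_[::-1] selects indices [6, 5, 4, 3, 2, 1, 0] (6->'e', 5->'l', 4->'b', 3->'a', 2->'t', 1->'u', 0->'m'), giving 'elbatum'.

'elbatum'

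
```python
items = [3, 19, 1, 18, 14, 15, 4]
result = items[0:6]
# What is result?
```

items has length 7. The slice items[0:6] selects indices [0, 1, 2, 3, 4, 5] (0->3, 1->19, 2->1, 3->18, 4->14, 5->15), giving [3, 19, 1, 18, 14, 15].

[3, 19, 1, 18, 14, 15]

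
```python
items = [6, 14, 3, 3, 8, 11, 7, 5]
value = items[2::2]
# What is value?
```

items has length 8. The slice items[2::2] selects indices [2, 4, 6] (2->3, 4->8, 6->7), giving [3, 8, 7].

[3, 8, 7]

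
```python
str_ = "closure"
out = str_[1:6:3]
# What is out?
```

str_ has length 7. The slice str_[1:6:3] selects indices [1, 4] (1->'l', 4->'u'), giving 'lu'.

'lu'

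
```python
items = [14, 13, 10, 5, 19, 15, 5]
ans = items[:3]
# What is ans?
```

items has length 7. The slice items[:3] selects indices [0, 1, 2] (0->14, 1->13, 2->10), giving [14, 13, 10].

[14, 13, 10]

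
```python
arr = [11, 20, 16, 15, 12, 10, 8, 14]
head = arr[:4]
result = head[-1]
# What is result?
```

arr has length 8. The slice arr[:4] selects indices [0, 1, 2, 3] (0->11, 1->20, 2->16, 3->15), giving [11, 20, 16, 15]. So head = [11, 20, 16, 15]. Then head[-1] = 15.

15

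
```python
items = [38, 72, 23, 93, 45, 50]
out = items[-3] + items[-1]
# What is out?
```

items has length 6. Negative index -3 maps to positive index 6 + (-3) = 3. items[3] = 93.
items has length 6. Negative index -1 maps to positive index 6 + (-1) = 5. items[5] = 50.
Sum: 93 + 50 = 143.

143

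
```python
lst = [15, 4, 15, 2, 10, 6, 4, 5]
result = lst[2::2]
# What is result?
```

lst has length 8. The slice lst[2::2] selects indices [2, 4, 6] (2->15, 4->10, 6->4), giving [15, 10, 4].

[15, 10, 4]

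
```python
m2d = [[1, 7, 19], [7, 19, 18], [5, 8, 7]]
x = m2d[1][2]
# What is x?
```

m2d[1] = [7, 19, 18]. Taking column 2 of that row yields 18.

18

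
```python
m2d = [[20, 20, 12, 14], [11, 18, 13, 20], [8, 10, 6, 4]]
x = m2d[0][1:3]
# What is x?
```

m2d[0] = [20, 20, 12, 14]. m2d[0] has length 4. The slice m2d[0][1:3] selects indices [1, 2] (1->20, 2->12), giving [20, 12].

[20, 12]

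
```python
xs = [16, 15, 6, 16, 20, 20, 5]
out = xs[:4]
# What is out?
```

xs has length 7. The slice xs[:4] selects indices [0, 1, 2, 3] (0->16, 1->15, 2->6, 3->16), giving [16, 15, 6, 16].

[16, 15, 6, 16]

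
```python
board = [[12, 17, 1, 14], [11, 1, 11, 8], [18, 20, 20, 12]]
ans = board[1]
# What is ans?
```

board has 3 rows. Row 1 is [11, 1, 11, 8].

[11, 1, 11, 8]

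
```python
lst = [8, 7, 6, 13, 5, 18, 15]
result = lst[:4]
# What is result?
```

lst has length 7. The slice lst[:4] selects indices [0, 1, 2, 3] (0->8, 1->7, 2->6, 3->13), giving [8, 7, 6, 13].

[8, 7, 6, 13]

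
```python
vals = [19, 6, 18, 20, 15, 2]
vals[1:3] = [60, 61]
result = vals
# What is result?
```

vals starts as [19, 6, 18, 20, 15, 2] (length 6). The slice vals[1:3] covers indices [1, 2] with values [6, 18]. Replacing that slice with [60, 61] (same length) produces [19, 60, 61, 20, 15, 2].

[19, 60, 61, 20, 15, 2]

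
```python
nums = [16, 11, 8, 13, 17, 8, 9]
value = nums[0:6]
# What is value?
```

nums has length 7. The slice nums[0:6] selects indices [0, 1, 2, 3, 4, 5] (0->16, 1->11, 2->8, 3->13, 4->17, 5->8), giving [16, 11, 8, 13, 17, 8].

[16, 11, 8, 13, 17, 8]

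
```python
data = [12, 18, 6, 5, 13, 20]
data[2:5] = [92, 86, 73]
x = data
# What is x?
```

data starts as [12, 18, 6, 5, 13, 20] (length 6). The slice data[2:5] covers indices [2, 3, 4] with values [6, 5, 13]. Replacing that slice with [92, 86, 73] (same length) produces [12, 18, 92, 86, 73, 20].

[12, 18, 92, 86, 73, 20]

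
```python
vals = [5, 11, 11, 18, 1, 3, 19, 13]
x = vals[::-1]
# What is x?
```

vals has length 8. The slice vals[::-1] selects indices [7, 6, 5, 4, 3, 2, 1, 0] (7->13, 6->19, 5->3, 4->1, 3->18, 2->11, 1->11, 0->5), giving [13, 19, 3, 1, 18, 11, 11, 5].

[13, 19, 3, 1, 18, 11, 11, 5]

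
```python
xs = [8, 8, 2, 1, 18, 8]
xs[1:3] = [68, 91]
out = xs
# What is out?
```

xs starts as [8, 8, 2, 1, 18, 8] (length 6). The slice xs[1:3] covers indices [1, 2] with values [8, 2]. Replacing that slice with [68, 91] (same length) produces [8, 68, 91, 1, 18, 8].

[8, 68, 91, 1, 18, 8]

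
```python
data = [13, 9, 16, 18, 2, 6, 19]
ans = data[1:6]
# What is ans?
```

data has length 7. The slice data[1:6] selects indices [1, 2, 3, 4, 5] (1->9, 2->16, 3->18, 4->2, 5->6), giving [9, 16, 18, 2, 6].

[9, 16, 18, 2, 6]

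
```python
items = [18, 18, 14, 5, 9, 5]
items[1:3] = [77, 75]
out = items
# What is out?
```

items starts as [18, 18, 14, 5, 9, 5] (length 6). The slice items[1:3] covers indices [1, 2] with values [18, 14]. Replacing that slice with [77, 75] (same length) produces [18, 77, 75, 5, 9, 5].

[18, 77, 75, 5, 9, 5]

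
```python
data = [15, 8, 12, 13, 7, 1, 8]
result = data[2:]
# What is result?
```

data has length 7. The slice data[2:] selects indices [2, 3, 4, 5, 6] (2->12, 3->13, 4->7, 5->1, 6->8), giving [12, 13, 7, 1, 8].

[12, 13, 7, 1, 8]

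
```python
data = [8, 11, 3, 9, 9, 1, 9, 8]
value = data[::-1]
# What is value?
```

data has length 8. The slice data[::-1] selects indices [7, 6, 5, 4, 3, 2, 1, 0] (7->8, 6->9, 5->1, 4->9, 3->9, 2->3, 1->11, 0->8), giving [8, 9, 1, 9, 9, 3, 11, 8].

[8, 9, 1, 9, 9, 3, 11, 8]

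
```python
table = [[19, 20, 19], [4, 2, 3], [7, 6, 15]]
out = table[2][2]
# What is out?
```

table[2] = [7, 6, 15]. Taking column 2 of that row yields 15.

15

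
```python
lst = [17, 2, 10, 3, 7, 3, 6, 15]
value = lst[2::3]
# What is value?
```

lst has length 8. The slice lst[2::3] selects indices [2, 5] (2->10, 5->3), giving [10, 3].

[10, 3]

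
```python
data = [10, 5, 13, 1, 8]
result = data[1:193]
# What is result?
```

data has length 5. The slice data[1:193] selects indices [1, 2, 3, 4] (1->5, 2->13, 3->1, 4->8), giving [5, 13, 1, 8].

[5, 13, 1, 8]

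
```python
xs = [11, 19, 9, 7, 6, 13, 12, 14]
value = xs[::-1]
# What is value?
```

xs has length 8. The slice xs[::-1] selects indices [7, 6, 5, 4, 3, 2, 1, 0] (7->14, 6->12, 5->13, 4->6, 3->7, 2->9, 1->19, 0->11), giving [14, 12, 13, 6, 7, 9, 19, 11].

[14, 12, 13, 6, 7, 9, 19, 11]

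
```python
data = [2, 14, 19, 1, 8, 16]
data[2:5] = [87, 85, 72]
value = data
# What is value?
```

data starts as [2, 14, 19, 1, 8, 16] (length 6). The slice data[2:5] covers indices [2, 3, 4] with values [19, 1, 8]. Replacing that slice with [87, 85, 72] (same length) produces [2, 14, 87, 85, 72, 16].

[2, 14, 87, 85, 72, 16]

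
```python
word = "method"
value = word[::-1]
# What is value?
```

word has length 6. The slice word[::-1] selects indices [5, 4, 3, 2, 1, 0] (5->'d', 4->'o', 3->'h', 2->'t', 1->'e', 0->'m'), giving 'dohtem'.

'dohtem'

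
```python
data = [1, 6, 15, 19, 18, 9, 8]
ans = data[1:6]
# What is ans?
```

data has length 7. The slice data[1:6] selects indices [1, 2, 3, 4, 5] (1->6, 2->15, 3->19, 4->18, 5->9), giving [6, 15, 19, 18, 9].

[6, 15, 19, 18, 9]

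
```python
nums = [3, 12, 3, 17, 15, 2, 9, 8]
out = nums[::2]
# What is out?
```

nums has length 8. The slice nums[::2] selects indices [0, 2, 4, 6] (0->3, 2->3, 4->15, 6->9), giving [3, 3, 15, 9].

[3, 3, 15, 9]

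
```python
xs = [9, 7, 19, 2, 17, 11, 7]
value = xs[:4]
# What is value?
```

xs has length 7. The slice xs[:4] selects indices [0, 1, 2, 3] (0->9, 1->7, 2->19, 3->2), giving [9, 7, 19, 2].

[9, 7, 19, 2]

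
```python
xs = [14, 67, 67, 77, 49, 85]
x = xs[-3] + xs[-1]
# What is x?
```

xs has length 6. Negative index -3 maps to positive index 6 + (-3) = 3. xs[3] = 77.
xs has length 6. Negative index -1 maps to positive index 6 + (-1) = 5. xs[5] = 85.
Sum: 77 + 85 = 162.

162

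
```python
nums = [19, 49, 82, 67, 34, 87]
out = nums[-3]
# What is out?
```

nums has length 6. Negative index -3 maps to positive index 6 + (-3) = 3. nums[3] = 67.

67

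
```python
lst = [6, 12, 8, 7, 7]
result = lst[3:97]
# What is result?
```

lst has length 5. The slice lst[3:97] selects indices [3, 4] (3->7, 4->7), giving [7, 7].

[7, 7]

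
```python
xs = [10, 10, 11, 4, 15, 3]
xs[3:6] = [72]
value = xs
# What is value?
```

xs starts as [10, 10, 11, 4, 15, 3] (length 6). The slice xs[3:6] covers indices [3, 4, 5] with values [4, 15, 3]. Replacing that slice with [72] (different length) produces [10, 10, 11, 72].

[10, 10, 11, 72]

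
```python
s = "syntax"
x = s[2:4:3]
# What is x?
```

s has length 6. The slice s[2:4:3] selects indices [2] (2->'n'), giving 'n'.

'n'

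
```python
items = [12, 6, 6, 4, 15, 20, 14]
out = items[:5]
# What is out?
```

items has length 7. The slice items[:5] selects indices [0, 1, 2, 3, 4] (0->12, 1->6, 2->6, 3->4, 4->15), giving [12, 6, 6, 4, 15].

[12, 6, 6, 4, 15]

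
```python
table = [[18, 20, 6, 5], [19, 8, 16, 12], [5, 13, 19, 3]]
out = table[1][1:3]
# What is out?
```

table[1] = [19, 8, 16, 12]. table[1] has length 4. The slice table[1][1:3] selects indices [1, 2] (1->8, 2->16), giving [8, 16].

[8, 16]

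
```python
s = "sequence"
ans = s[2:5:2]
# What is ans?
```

s has length 8. The slice s[2:5:2] selects indices [2, 4] (2->'q', 4->'e'), giving 'qe'.

'qe'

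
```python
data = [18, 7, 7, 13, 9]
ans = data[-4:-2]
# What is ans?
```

data has length 5. The slice data[-4:-2] selects indices [1, 2] (1->7, 2->7), giving [7, 7].

[7, 7]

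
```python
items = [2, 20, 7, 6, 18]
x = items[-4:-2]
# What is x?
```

items has length 5. The slice items[-4:-2] selects indices [1, 2] (1->20, 2->7), giving [20, 7].

[20, 7]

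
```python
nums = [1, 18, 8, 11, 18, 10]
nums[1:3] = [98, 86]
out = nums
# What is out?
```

nums starts as [1, 18, 8, 11, 18, 10] (length 6). The slice nums[1:3] covers indices [1, 2] with values [18, 8]. Replacing that slice with [98, 86] (same length) produces [1, 98, 86, 11, 18, 10].

[1, 98, 86, 11, 18, 10]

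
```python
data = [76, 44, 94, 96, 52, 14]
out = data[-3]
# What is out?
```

data has length 6. Negative index -3 maps to positive index 6 + (-3) = 3. data[3] = 96.

96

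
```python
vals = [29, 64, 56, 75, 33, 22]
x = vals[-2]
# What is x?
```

vals has length 6. Negative index -2 maps to positive index 6 + (-2) = 4. vals[4] = 33.

33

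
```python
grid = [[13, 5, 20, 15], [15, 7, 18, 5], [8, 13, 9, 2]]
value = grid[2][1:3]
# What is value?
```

grid[2] = [8, 13, 9, 2]. grid[2] has length 4. The slice grid[2][1:3] selects indices [1, 2] (1->13, 2->9), giving [13, 9].

[13, 9]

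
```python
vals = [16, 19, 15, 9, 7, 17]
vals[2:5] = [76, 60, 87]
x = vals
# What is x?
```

vals starts as [16, 19, 15, 9, 7, 17] (length 6). The slice vals[2:5] covers indices [2, 3, 4] with values [15, 9, 7]. Replacing that slice with [76, 60, 87] (same length) produces [16, 19, 76, 60, 87, 17].

[16, 19, 76, 60, 87, 17]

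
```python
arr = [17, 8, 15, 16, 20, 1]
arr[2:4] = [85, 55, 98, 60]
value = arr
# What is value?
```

arr starts as [17, 8, 15, 16, 20, 1] (length 6). The slice arr[2:4] covers indices [2, 3] with values [15, 16]. Replacing that slice with [85, 55, 98, 60] (different length) produces [17, 8, 85, 55, 98, 60, 20, 1].

[17, 8, 85, 55, 98, 60, 20, 1]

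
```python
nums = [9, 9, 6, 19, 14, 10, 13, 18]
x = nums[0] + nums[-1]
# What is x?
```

nums has length 8. nums[0] = 9.
nums has length 8. Negative index -1 maps to positive index 8 + (-1) = 7. nums[7] = 18.
Sum: 9 + 18 = 27.

27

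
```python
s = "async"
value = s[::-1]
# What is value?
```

s has length 5. The slice s[::-1] selects indices [4, 3, 2, 1, 0] (4->'c', 3->'n', 2->'y', 1->'s', 0->'a'), giving 'cnysa'.

'cnysa'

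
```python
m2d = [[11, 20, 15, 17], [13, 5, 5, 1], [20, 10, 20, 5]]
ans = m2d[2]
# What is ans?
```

m2d has 3 rows. Row 2 is [20, 10, 20, 5].

[20, 10, 20, 5]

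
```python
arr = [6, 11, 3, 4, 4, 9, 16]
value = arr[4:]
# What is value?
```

arr has length 7. The slice arr[4:] selects indices [4, 5, 6] (4->4, 5->9, 6->16), giving [4, 9, 16].

[4, 9, 16]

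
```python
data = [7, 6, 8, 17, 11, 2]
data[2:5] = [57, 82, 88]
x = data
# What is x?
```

data starts as [7, 6, 8, 17, 11, 2] (length 6). The slice data[2:5] covers indices [2, 3, 4] with values [8, 17, 11]. Replacing that slice with [57, 82, 88] (same length) produces [7, 6, 57, 82, 88, 2].

[7, 6, 57, 82, 88, 2]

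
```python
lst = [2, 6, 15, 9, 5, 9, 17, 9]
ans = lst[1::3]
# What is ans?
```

lst has length 8. The slice lst[1::3] selects indices [1, 4, 7] (1->6, 4->5, 7->9), giving [6, 5, 9].

[6, 5, 9]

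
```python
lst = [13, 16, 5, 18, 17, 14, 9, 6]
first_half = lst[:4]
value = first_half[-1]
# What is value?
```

lst has length 8. The slice lst[:4] selects indices [0, 1, 2, 3] (0->13, 1->16, 2->5, 3->18), giving [13, 16, 5, 18]. So first_half = [13, 16, 5, 18]. Then first_half[-1] = 18.

18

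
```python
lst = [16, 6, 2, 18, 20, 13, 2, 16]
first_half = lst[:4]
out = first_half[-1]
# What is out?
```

lst has length 8. The slice lst[:4] selects indices [0, 1, 2, 3] (0->16, 1->6, 2->2, 3->18), giving [16, 6, 2, 18]. So first_half = [16, 6, 2, 18]. Then first_half[-1] = 18.

18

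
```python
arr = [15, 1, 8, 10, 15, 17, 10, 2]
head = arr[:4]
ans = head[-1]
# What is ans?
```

arr has length 8. The slice arr[:4] selects indices [0, 1, 2, 3] (0->15, 1->1, 2->8, 3->10), giving [15, 1, 8, 10]. So head = [15, 1, 8, 10]. Then head[-1] = 10.

10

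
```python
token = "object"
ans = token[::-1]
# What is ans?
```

token has length 6. The slice token[::-1] selects indices [5, 4, 3, 2, 1, 0] (5->'t', 4->'c', 3->'e', 2->'j', 1->'b', 0->'o'), giving 'tcejbo'.

'tcejbo'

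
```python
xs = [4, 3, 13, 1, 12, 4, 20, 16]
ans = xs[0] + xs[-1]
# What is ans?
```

xs has length 8. xs[0] = 4.
xs has length 8. Negative index -1 maps to positive index 8 + (-1) = 7. xs[7] = 16.
Sum: 4 + 16 = 20.

20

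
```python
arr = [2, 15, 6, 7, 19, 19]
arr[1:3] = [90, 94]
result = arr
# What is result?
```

arr starts as [2, 15, 6, 7, 19, 19] (length 6). The slice arr[1:3] covers indices [1, 2] with values [15, 6]. Replacing that slice with [90, 94] (same length) produces [2, 90, 94, 7, 19, 19].

[2, 90, 94, 7, 19, 19]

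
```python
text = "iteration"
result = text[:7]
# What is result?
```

text has length 9. The slice text[:7] selects indices [0, 1, 2, 3, 4, 5, 6] (0->'i', 1->'t', 2->'e', 3->'r', 4->'a', 5->'t', 6->'i'), giving 'iterati'.

'iterati'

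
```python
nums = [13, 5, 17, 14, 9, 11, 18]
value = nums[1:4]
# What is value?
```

nums has length 7. The slice nums[1:4] selects indices [1, 2, 3] (1->5, 2->17, 3->14), giving [5, 17, 14].

[5, 17, 14]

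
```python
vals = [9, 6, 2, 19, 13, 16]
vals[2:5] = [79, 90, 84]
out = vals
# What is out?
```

vals starts as [9, 6, 2, 19, 13, 16] (length 6). The slice vals[2:5] covers indices [2, 3, 4] with values [2, 19, 13]. Replacing that slice with [79, 90, 84] (same length) produces [9, 6, 79, 90, 84, 16].

[9, 6, 79, 90, 84, 16]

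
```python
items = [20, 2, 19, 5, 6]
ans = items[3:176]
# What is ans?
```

items has length 5. The slice items[3:176] selects indices [3, 4] (3->5, 4->6), giving [5, 6].

[5, 6]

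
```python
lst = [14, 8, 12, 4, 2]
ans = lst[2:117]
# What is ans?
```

lst has length 5. The slice lst[2:117] selects indices [2, 3, 4] (2->12, 3->4, 4->2), giving [12, 4, 2].

[12, 4, 2]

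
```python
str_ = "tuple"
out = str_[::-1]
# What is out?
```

str_ has length 5. The slice str_[::-1] selects indices [4, 3, 2, 1, 0] (4->'e', 3->'l', 2->'p', 1->'u', 0->'t'), giving 'elput'.

'elput'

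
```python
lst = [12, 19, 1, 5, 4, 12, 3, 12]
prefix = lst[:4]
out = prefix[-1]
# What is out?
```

lst has length 8. The slice lst[:4] selects indices [0, 1, 2, 3] (0->12, 1->19, 2->1, 3->5), giving [12, 19, 1, 5]. So prefix = [12, 19, 1, 5]. Then prefix[-1] = 5.

5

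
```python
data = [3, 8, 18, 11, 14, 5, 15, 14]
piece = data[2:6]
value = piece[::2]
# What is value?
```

data has length 8. The slice data[2:6] selects indices [2, 3, 4, 5] (2->18, 3->11, 4->14, 5->5), giving [18, 11, 14, 5]. So piece = [18, 11, 14, 5]. piece has length 4. The slice piece[::2] selects indices [0, 2] (0->18, 2->14), giving [18, 14].

[18, 14]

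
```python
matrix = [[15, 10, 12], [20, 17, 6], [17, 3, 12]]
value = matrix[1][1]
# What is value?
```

matrix[1] = [20, 17, 6]. Taking column 1 of that row yields 17.

17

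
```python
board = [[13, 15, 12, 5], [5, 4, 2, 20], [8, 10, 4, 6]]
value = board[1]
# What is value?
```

board has 3 rows. Row 1 is [5, 4, 2, 20].

[5, 4, 2, 20]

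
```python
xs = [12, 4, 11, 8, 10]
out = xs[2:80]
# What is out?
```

xs has length 5. The slice xs[2:80] selects indices [2, 3, 4] (2->11, 3->8, 4->10), giving [11, 8, 10].

[11, 8, 10]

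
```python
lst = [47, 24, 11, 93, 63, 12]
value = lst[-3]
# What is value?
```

lst has length 6. Negative index -3 maps to positive index 6 + (-3) = 3. lst[3] = 93.

93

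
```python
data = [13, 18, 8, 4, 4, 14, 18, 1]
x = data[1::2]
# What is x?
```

data has length 8. The slice data[1::2] selects indices [1, 3, 5, 7] (1->18, 3->4, 5->14, 7->1), giving [18, 4, 14, 1].

[18, 4, 14, 1]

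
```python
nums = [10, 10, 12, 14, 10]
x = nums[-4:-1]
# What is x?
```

nums has length 5. The slice nums[-4:-1] selects indices [1, 2, 3] (1->10, 2->12, 3->14), giving [10, 12, 14].

[10, 12, 14]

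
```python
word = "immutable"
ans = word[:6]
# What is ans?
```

word has length 9. The slice word[:6] selects indices [0, 1, 2, 3, 4, 5] (0->'i', 1->'m', 2->'m', 3->'u', 4->'t', 5->'a'), giving 'immuta'.

'immuta'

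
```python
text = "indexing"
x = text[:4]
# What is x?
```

text has length 8. The slice text[:4] selects indices [0, 1, 2, 3] (0->'i', 1->'n', 2->'d', 3->'e'), giving 'inde'.

'inde'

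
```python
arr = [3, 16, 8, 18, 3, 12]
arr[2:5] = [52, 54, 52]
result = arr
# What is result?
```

arr starts as [3, 16, 8, 18, 3, 12] (length 6). The slice arr[2:5] covers indices [2, 3, 4] with values [8, 18, 3]. Replacing that slice with [52, 54, 52] (same length) produces [3, 16, 52, 54, 52, 12].

[3, 16, 52, 54, 52, 12]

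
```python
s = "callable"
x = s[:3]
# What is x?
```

s has length 8. The slice s[:3] selects indices [0, 1, 2] (0->'c', 1->'a', 2->'l'), giving 'cal'.

'cal'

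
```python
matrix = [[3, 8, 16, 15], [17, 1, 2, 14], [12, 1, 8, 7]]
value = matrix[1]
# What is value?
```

matrix has 3 rows. Row 1 is [17, 1, 2, 14].

[17, 1, 2, 14]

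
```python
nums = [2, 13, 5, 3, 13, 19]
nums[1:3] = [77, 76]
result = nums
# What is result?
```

nums starts as [2, 13, 5, 3, 13, 19] (length 6). The slice nums[1:3] covers indices [1, 2] with values [13, 5]. Replacing that slice with [77, 76] (same length) produces [2, 77, 76, 3, 13, 19].

[2, 77, 76, 3, 13, 19]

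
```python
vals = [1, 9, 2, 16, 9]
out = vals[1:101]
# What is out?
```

vals has length 5. The slice vals[1:101] selects indices [1, 2, 3, 4] (1->9, 2->2, 3->16, 4->9), giving [9, 2, 16, 9].

[9, 2, 16, 9]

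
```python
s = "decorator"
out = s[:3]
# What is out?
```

s has length 9. The slice s[:3] selects indices [0, 1, 2] (0->'d', 1->'e', 2->'c'), giving 'dec'.

'dec'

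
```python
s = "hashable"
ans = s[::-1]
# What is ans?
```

s has length 8. The slice s[::-1] selects indices [7, 6, 5, 4, 3, 2, 1, 0] (7->'e', 6->'l', 5->'b', 4->'a', 3->'h', 2->'s', 1->'a', 0->'h'), giving 'elbahsah'.

'elbahsah'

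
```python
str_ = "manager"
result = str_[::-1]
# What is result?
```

str_ has length 7. The slice str_[::-1] selects indices [6, 5, 4, 3, 2, 1, 0] (6->'r', 5->'e', 4->'g', 3->'a', 2->'n', 1->'a', 0->'m'), giving 'reganam'.

'reganam'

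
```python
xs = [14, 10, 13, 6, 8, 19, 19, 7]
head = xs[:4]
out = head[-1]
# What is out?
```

xs has length 8. The slice xs[:4] selects indices [0, 1, 2, 3] (0->14, 1->10, 2->13, 3->6), giving [14, 10, 13, 6]. So head = [14, 10, 13, 6]. Then head[-1] = 6.

6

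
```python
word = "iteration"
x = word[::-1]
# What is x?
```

word has length 9. The slice word[::-1] selects indices [8, 7, 6, 5, 4, 3, 2, 1, 0] (8->'n', 7->'o', 6->'i', 5->'t', 4->'a', 3->'r', 2->'e', 1->'t', 0->'i'), giving 'noitareti'.

'noitareti'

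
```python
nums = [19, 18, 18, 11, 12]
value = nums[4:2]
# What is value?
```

nums has length 5. The slice nums[4:2] resolves to an empty index range, so the result is [].

[]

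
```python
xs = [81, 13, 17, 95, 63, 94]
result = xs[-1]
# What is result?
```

xs has length 6. Negative index -1 maps to positive index 6 + (-1) = 5. xs[5] = 94.

94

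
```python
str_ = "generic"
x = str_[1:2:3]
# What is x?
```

str_ has length 7. The slice str_[1:2:3] selects indices [1] (1->'e'), giving 'e'.

'e'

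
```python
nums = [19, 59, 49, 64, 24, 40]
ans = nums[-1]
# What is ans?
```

nums has length 6. Negative index -1 maps to positive index 6 + (-1) = 5. nums[5] = 40.

40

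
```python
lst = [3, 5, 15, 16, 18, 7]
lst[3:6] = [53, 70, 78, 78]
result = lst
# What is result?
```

lst starts as [3, 5, 15, 16, 18, 7] (length 6). The slice lst[3:6] covers indices [3, 4, 5] with values [16, 18, 7]. Replacing that slice with [53, 70, 78, 78] (different length) produces [3, 5, 15, 53, 70, 78, 78].

[3, 5, 15, 53, 70, 78, 78]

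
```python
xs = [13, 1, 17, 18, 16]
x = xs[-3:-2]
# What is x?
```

xs has length 5. The slice xs[-3:-2] selects indices [2] (2->17), giving [17].

[17]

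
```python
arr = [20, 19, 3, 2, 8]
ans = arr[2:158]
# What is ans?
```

arr has length 5. The slice arr[2:158] selects indices [2, 3, 4] (2->3, 3->2, 4->8), giving [3, 2, 8].

[3, 2, 8]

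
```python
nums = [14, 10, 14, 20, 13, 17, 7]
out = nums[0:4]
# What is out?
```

nums has length 7. The slice nums[0:4] selects indices [0, 1, 2, 3] (0->14, 1->10, 2->14, 3->20), giving [14, 10, 14, 20].

[14, 10, 14, 20]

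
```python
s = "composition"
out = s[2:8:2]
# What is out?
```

s has length 11. The slice s[2:8:2] selects indices [2, 4, 6] (2->'m', 4->'o', 6->'i'), giving 'moi'.

'moi'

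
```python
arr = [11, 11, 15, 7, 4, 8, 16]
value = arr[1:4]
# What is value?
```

arr has length 7. The slice arr[1:4] selects indices [1, 2, 3] (1->11, 2->15, 3->7), giving [11, 15, 7].

[11, 15, 7]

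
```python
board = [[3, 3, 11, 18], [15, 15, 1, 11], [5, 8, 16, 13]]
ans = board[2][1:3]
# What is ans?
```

board[2] = [5, 8, 16, 13]. board[2] has length 4. The slice board[2][1:3] selects indices [1, 2] (1->8, 2->16), giving [8, 16].

[8, 16]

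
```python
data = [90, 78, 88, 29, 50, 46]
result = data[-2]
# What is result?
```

data has length 6. Negative index -2 maps to positive index 6 + (-2) = 4. data[4] = 50.

50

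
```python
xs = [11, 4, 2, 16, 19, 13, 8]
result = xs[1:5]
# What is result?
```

xs has length 7. The slice xs[1:5] selects indices [1, 2, 3, 4] (1->4, 2->2, 3->16, 4->19), giving [4, 2, 16, 19].

[4, 2, 16, 19]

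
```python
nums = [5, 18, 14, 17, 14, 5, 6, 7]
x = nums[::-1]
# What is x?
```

nums has length 8. The slice nums[::-1] selects indices [7, 6, 5, 4, 3, 2, 1, 0] (7->7, 6->6, 5->5, 4->14, 3->17, 2->14, 1->18, 0->5), giving [7, 6, 5, 14, 17, 14, 18, 5].

[7, 6, 5, 14, 17, 14, 18, 5]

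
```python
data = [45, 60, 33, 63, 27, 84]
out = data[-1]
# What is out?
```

data has length 6. Negative index -1 maps to positive index 6 + (-1) = 5. data[5] = 84.

84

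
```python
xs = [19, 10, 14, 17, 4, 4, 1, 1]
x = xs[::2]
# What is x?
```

xs has length 8. The slice xs[::2] selects indices [0, 2, 4, 6] (0->19, 2->14, 4->4, 6->1), giving [19, 14, 4, 1].

[19, 14, 4, 1]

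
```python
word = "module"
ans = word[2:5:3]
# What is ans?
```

word has length 6. The slice word[2:5:3] selects indices [2] (2->'d'), giving 'd'.

'd'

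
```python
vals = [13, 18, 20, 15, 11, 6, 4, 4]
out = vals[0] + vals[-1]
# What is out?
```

vals has length 8. vals[0] = 13.
vals has length 8. Negative index -1 maps to positive index 8 + (-1) = 7. vals[7] = 4.
Sum: 13 + 4 = 17.

17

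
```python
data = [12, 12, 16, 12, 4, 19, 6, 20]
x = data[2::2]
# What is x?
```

data has length 8. The slice data[2::2] selects indices [2, 4, 6] (2->16, 4->4, 6->6), giving [16, 4, 6].

[16, 4, 6]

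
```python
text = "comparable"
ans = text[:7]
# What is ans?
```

text has length 10. The slice text[:7] selects indices [0, 1, 2, 3, 4, 5, 6] (0->'c', 1->'o', 2->'m', 3->'p', 4->'a', 5->'r', 6->'a'), giving 'compara'.

'compara'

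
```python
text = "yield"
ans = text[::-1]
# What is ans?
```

text has length 5. The slice text[::-1] selects indices [4, 3, 2, 1, 0] (4->'d', 3->'l', 2->'e', 1->'i', 0->'y'), giving 'dleiy'.

'dleiy'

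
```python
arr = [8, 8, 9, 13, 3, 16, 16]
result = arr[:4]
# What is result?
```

arr has length 7. The slice arr[:4] selects indices [0, 1, 2, 3] (0->8, 1->8, 2->9, 3->13), giving [8, 8, 9, 13].

[8, 8, 9, 13]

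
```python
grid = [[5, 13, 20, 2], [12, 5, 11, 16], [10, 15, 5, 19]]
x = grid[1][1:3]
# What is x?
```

grid[1] = [12, 5, 11, 16]. grid[1] has length 4. The slice grid[1][1:3] selects indices [1, 2] (1->5, 2->11), giving [5, 11].

[5, 11]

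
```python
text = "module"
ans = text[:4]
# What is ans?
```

text has length 6. The slice text[:4] selects indices [0, 1, 2, 3] (0->'m', 1->'o', 2->'d', 3->'u'), giving 'modu'.

'modu'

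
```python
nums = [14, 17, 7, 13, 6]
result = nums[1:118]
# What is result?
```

nums has length 5. The slice nums[1:118] selects indices [1, 2, 3, 4] (1->17, 2->7, 3->13, 4->6), giving [17, 7, 13, 6].

[17, 7, 13, 6]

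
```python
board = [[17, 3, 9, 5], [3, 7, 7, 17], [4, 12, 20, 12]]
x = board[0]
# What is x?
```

board has 3 rows. Row 0 is [17, 3, 9, 5].

[17, 3, 9, 5]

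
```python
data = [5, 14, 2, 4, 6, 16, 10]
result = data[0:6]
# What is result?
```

data has length 7. The slice data[0:6] selects indices [0, 1, 2, 3, 4, 5] (0->5, 1->14, 2->2, 3->4, 4->6, 5->16), giving [5, 14, 2, 4, 6, 16].

[5, 14, 2, 4, 6, 16]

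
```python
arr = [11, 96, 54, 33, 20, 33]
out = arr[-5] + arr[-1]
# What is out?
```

arr has length 6. Negative index -5 maps to positive index 6 + (-5) = 1. arr[1] = 96.
arr has length 6. Negative index -1 maps to positive index 6 + (-1) = 5. arr[5] = 33.
Sum: 96 + 33 = 129.

129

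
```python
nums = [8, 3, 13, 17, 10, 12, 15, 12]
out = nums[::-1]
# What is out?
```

nums has length 8. The slice nums[::-1] selects indices [7, 6, 5, 4, 3, 2, 1, 0] (7->12, 6->15, 5->12, 4->10, 3->17, 2->13, 1->3, 0->8), giving [12, 15, 12, 10, 17, 13, 3, 8].

[12, 15, 12, 10, 17, 13, 3, 8]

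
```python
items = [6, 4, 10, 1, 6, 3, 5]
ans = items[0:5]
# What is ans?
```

items has length 7. The slice items[0:5] selects indices [0, 1, 2, 3, 4] (0->6, 1->4, 2->10, 3->1, 4->6), giving [6, 4, 10, 1, 6].

[6, 4, 10, 1, 6]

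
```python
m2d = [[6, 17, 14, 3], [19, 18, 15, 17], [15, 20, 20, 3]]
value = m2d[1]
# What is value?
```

m2d has 3 rows. Row 1 is [19, 18, 15, 17].

[19, 18, 15, 17]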